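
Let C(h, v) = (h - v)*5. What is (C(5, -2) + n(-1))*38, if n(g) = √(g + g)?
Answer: 1330 + 38*I*√2 ≈ 1330.0 + 53.74*I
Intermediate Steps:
C(h, v) = -5*v + 5*h
n(g) = √2*√g (n(g) = √(2*g) = √2*√g)
(C(5, -2) + n(-1))*38 = ((-5*(-2) + 5*5) + √2*√(-1))*38 = ((10 + 25) + √2*I)*38 = (35 + I*√2)*38 = 1330 + 38*I*√2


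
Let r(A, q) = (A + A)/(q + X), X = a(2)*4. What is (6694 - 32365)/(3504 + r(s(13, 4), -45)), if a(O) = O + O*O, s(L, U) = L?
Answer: -539091/73558 ≈ -7.3288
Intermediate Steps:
a(O) = O + O²
X = 24 (X = (2*(1 + 2))*4 = (2*3)*4 = 6*4 = 24)
r(A, q) = 2*A/(24 + q) (r(A, q) = (A + A)/(q + 24) = (2*A)/(24 + q) = 2*A/(24 + q))
(6694 - 32365)/(3504 + r(s(13, 4), -45)) = (6694 - 32365)/(3504 + 2*13/(24 - 45)) = -25671/(3504 + 2*13/(-21)) = -25671/(3504 + 2*13*(-1/21)) = -25671/(3504 - 26/21) = -25671/73558/21 = -25671*21/73558 = -539091/73558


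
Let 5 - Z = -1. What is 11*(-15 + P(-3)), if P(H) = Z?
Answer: -99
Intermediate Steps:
Z = 6 (Z = 5 - 1*(-1) = 5 + 1 = 6)
P(H) = 6
11*(-15 + P(-3)) = 11*(-15 + 6) = 11*(-9) = -99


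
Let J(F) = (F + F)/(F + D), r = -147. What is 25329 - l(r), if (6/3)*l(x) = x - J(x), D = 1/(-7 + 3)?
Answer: 29925321/1178 ≈ 25404.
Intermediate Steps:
D = -¼ (D = 1/(-4) = -¼ ≈ -0.25000)
J(F) = 2*F/(-¼ + F) (J(F) = (F + F)/(F - ¼) = (2*F)/(-¼ + F) = 2*F/(-¼ + F))
l(x) = x/2 - 4*x/(-1 + 4*x) (l(x) = (x - 8*x/(-1 + 4*x))/2 = x/2 - 4*x/(-1 + 4*x))
25329 - l(r) = 25329 - (-147)*(-9 + 4*(-147))/(2*(-1 + 4*(-147))) = 25329 - (-147)*(-9 - 588)/(2*(-1 - 588)) = 25329 - (-147)*(-597)/(2*(-589)) = 25329 - (-147)*(-1)*(-597)/(2*589) = 25329 - 1*(-87759/1178) = 25329 + 87759/1178 = 29925321/1178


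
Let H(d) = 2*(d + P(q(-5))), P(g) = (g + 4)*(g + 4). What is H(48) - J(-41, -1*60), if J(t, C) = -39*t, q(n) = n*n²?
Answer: 27779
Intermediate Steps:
q(n) = n³
P(g) = (4 + g)² (P(g) = (4 + g)*(4 + g) = (4 + g)²)
H(d) = 29282 + 2*d (H(d) = 2*(d + (4 + (-5)³)²) = 2*(d + (4 - 125)²) = 2*(d + (-121)²) = 2*(d + 14641) = 2*(14641 + d) = 29282 + 2*d)
H(48) - J(-41, -1*60) = (29282 + 2*48) - (-39)*(-41) = (29282 + 96) - 1*1599 = 29378 - 1599 = 27779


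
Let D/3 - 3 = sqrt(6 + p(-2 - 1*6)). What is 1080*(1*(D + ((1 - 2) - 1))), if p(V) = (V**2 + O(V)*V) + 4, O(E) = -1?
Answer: 7560 + 3240*sqrt(82) ≈ 36899.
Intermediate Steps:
p(V) = 4 + V**2 - V (p(V) = (V**2 - V) + 4 = 4 + V**2 - V)
D = 9 + 3*sqrt(82) (D = 9 + 3*sqrt(6 + (4 + (-2 - 1*6)**2 - (-2 - 1*6))) = 9 + 3*sqrt(6 + (4 + (-2 - 6)**2 - (-2 - 6))) = 9 + 3*sqrt(6 + (4 + (-8)**2 - 1*(-8))) = 9 + 3*sqrt(6 + (4 + 64 + 8)) = 9 + 3*sqrt(6 + 76) = 9 + 3*sqrt(82) ≈ 36.166)
1080*(1*(D + ((1 - 2) - 1))) = 1080*(1*((9 + 3*sqrt(82)) + ((1 - 2) - 1))) = 1080*(1*((9 + 3*sqrt(82)) + (-1 - 1))) = 1080*(1*((9 + 3*sqrt(82)) - 2)) = 1080*(1*(7 + 3*sqrt(82))) = 1080*(7 + 3*sqrt(82)) = 7560 + 3240*sqrt(82)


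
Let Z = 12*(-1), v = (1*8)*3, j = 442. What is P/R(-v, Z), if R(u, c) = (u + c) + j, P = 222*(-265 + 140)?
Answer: -13875/203 ≈ -68.350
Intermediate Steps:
v = 24 (v = 8*3 = 24)
Z = -12
P = -27750 (P = 222*(-125) = -27750)
R(u, c) = 442 + c + u (R(u, c) = (u + c) + 442 = (c + u) + 442 = 442 + c + u)
P/R(-v, Z) = -27750/(442 - 12 - 1*24) = -27750/(442 - 12 - 24) = -27750/406 = -27750*1/406 = -13875/203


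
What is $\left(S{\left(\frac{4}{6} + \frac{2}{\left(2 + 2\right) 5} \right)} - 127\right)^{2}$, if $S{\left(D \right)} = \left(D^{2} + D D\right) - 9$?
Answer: $\frac{3680970241}{202500} \approx 18178.0$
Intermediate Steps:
$S{\left(D \right)} = -9 + 2 D^{2}$ ($S{\left(D \right)} = \left(D^{2} + D^{2}\right) - 9 = 2 D^{2} - 9 = -9 + 2 D^{2}$)
$\left(S{\left(\frac{4}{6} + \frac{2}{\left(2 + 2\right) 5} \right)} - 127\right)^{2} = \left(\left(-9 + 2 \left(\frac{4}{6} + \frac{2}{\left(2 + 2\right) 5}\right)^{2}\right) - 127\right)^{2} = \left(\left(-9 + 2 \left(4 \cdot \frac{1}{6} + \frac{2}{4 \cdot 5}\right)^{2}\right) - 127\right)^{2} = \left(\left(-9 + 2 \left(\frac{2}{3} + \frac{2}{20}\right)^{2}\right) - 127\right)^{2} = \left(\left(-9 + 2 \left(\frac{2}{3} + 2 \cdot \frac{1}{20}\right)^{2}\right) - 127\right)^{2} = \left(\left(-9 + 2 \left(\frac{2}{3} + \frac{1}{10}\right)^{2}\right) - 127\right)^{2} = \left(\left(-9 + 2 \left(\frac{23}{30}\right)^{2}\right) - 127\right)^{2} = \left(\left(-9 + 2 \cdot \frac{529}{900}\right) - 127\right)^{2} = \left(\left(-9 + \frac{529}{450}\right) - 127\right)^{2} = \left(- \frac{3521}{450} - 127\right)^{2} = \left(- \frac{60671}{450}\right)^{2} = \frac{3680970241}{202500}$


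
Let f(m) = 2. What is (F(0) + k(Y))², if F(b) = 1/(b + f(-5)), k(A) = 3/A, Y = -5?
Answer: 1/100 ≈ 0.010000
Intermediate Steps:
F(b) = 1/(2 + b) (F(b) = 1/(b + 2) = 1/(2 + b))
(F(0) + k(Y))² = (1/(2 + 0) + 3/(-5))² = (1/2 + 3*(-⅕))² = (½ - ⅗)² = (-⅒)² = 1/100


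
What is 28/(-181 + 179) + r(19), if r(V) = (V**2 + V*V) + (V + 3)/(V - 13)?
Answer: 2135/3 ≈ 711.67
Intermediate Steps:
r(V) = 2*V**2 + (3 + V)/(-13 + V) (r(V) = (V**2 + V**2) + (3 + V)/(-13 + V) = 2*V**2 + (3 + V)/(-13 + V))
28/(-181 + 179) + r(19) = 28/(-181 + 179) + (3 + 19 - 26*19**2 + 2*19**3)/(-13 + 19) = 28/(-2) + (3 + 19 - 26*361 + 2*6859)/6 = 28*(-1/2) + (3 + 19 - 9386 + 13718)/6 = -14 + (1/6)*4354 = -14 + 2177/3 = 2135/3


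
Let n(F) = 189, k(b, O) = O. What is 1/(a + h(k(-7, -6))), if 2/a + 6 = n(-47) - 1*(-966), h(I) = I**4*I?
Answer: -1149/8934622 ≈ -0.00012860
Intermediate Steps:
h(I) = I**5
a = 2/1149 (a = 2/(-6 + (189 - 1*(-966))) = 2/(-6 + (189 + 966)) = 2/(-6 + 1155) = 2/1149 ≈ 0.0017406)
1/(a + h(k(-7, -6))) = 1/(2/1149 + (-6)**5) = 1/(2/1149 - 7776) = 1/(-8934622/1149) = -1149/8934622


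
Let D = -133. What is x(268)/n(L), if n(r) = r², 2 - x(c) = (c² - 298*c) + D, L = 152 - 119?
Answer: 2725/363 ≈ 7.5069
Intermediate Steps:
L = 33
x(c) = 135 - c² + 298*c (x(c) = 2 - ((c² - 298*c) - 133) = 2 - (-133 + c² - 298*c) = 2 + (133 - c² + 298*c) = 135 - c² + 298*c)
x(268)/n(L) = (135 - 1*268² + 298*268)/(33²) = (135 - 1*71824 + 79864)/1089 = (135 - 71824 + 79864)*(1/1089) = 8175*(1/1089) = 2725/363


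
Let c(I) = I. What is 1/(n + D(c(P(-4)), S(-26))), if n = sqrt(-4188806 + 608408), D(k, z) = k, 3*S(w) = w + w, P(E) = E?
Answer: -2/1790207 - 57*I*sqrt(1102)/3580414 ≈ -1.1172e-6 - 0.00052848*I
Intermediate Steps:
S(w) = 2*w/3 (S(w) = (w + w)/3 = (2*w)/3 = 2*w/3)
n = 57*I*sqrt(1102) (n = sqrt(-3580398) = 57*I*sqrt(1102) ≈ 1892.2*I)
1/(n + D(c(P(-4)), S(-26))) = 1/(57*I*sqrt(1102) - 4) = 1/(-4 + 57*I*sqrt(1102))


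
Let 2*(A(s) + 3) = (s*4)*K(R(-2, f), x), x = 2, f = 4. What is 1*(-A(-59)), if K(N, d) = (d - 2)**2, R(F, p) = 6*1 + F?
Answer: 3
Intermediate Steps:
R(F, p) = 6 + F
K(N, d) = (-2 + d)**2
A(s) = -3 (A(s) = -3 + ((s*4)*(-2 + 2)**2)/2 = -3 + ((4*s)*0**2)/2 = -3 + ((4*s)*0)/2 = -3 + (1/2)*0 = -3 + 0 = -3)
1*(-A(-59)) = 1*(-1*(-3)) = 1*3 = 3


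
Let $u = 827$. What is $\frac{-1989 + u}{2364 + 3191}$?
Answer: $- \frac{1162}{5555} \approx -0.20918$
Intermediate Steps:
$\frac{-1989 + u}{2364 + 3191} = \frac{-1989 + 827}{2364 + 3191} = - \frac{1162}{5555}$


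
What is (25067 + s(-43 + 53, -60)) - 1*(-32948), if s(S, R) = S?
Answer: 58025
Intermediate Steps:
(25067 + s(-43 + 53, -60)) - 1*(-32948) = (25067 + (-43 + 53)) - 1*(-32948) = (25067 + 10) + 32948 = 25077 + 32948 = 58025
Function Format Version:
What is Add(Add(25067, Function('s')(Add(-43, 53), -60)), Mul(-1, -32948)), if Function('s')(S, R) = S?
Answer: 58025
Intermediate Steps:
Add(Add(25067, Function('s')(Add(-43, 53), -60)), Mul(-1, -32948)) = Add(Add(25067, Add(-43, 53)), Mul(-1, -32948)) = Add(Add(25067, 10), 32948) = Add(25077, 32948) = 58025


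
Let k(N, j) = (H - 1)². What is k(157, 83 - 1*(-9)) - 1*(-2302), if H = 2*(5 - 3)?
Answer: 2311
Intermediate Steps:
H = 4 (H = 2*2 = 4)
k(N, j) = 9 (k(N, j) = (4 - 1)² = 3² = 9)
k(157, 83 - 1*(-9)) - 1*(-2302) = 9 - 1*(-2302) = 9 + 2302 = 2311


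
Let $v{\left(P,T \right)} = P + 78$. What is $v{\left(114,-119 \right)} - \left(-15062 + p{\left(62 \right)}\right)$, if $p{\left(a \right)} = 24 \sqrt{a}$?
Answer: $15254 - 24 \sqrt{62} \approx 15065.0$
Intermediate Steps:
$v{\left(P,T \right)} = 78 + P$
$v{\left(114,-119 \right)} - \left(-15062 + p{\left(62 \right)}\right) = \left(78 + 114\right) + \left(15062 - 24 \sqrt{62}\right) = 192 + \left(15062 - 24 \sqrt{62}\right) = 15254 - 24 \sqrt{62}$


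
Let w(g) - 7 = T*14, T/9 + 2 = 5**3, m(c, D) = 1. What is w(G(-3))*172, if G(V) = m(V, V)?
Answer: 2666860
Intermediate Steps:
T = 1107 (T = -18 + 9*5**3 = -18 + 9*125 = -18 + 1125 = 1107)
G(V) = 1
w(g) = 15505 (w(g) = 7 + 1107*14 = 7 + 15498 = 15505)
w(G(-3))*172 = 15505*172 = 2666860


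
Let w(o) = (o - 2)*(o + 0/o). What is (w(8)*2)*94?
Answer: 9024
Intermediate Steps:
w(o) = o*(-2 + o) (w(o) = (-2 + o)*(o + 0) = (-2 + o)*o = o*(-2 + o))
(w(8)*2)*94 = ((8*(-2 + 8))*2)*94 = ((8*6)*2)*94 = (48*2)*94 = 96*94 = 9024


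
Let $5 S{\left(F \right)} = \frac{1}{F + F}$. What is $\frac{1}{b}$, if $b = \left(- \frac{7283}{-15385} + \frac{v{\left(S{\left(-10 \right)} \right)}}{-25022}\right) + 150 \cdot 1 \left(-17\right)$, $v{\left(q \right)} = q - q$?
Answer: $- \frac{15385}{39224467} \approx -0.00039223$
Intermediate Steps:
$S{\left(F \right)} = \frac{1}{10 F}$ ($S{\left(F \right)} = \frac{1}{5 \left(F + F\right)} = \frac{1}{5 \cdot 2 F} = \frac{\frac{1}{2} \frac{1}{F}}{5} = \frac{1}{10 F}$)
$v{\left(q \right)} = 0$
$b = - \frac{39224467}{15385}$ ($b = \left(- \frac{7283}{-15385} + \frac{0}{-25022}\right) + 150 \cdot 1 \left(-17\right) = \left(\left(-7283\right) \left(- \frac{1}{15385}\right) + 0 \left(- \frac{1}{25022}\right)\right) + 150 \left(-17\right) = \left(\frac{7283}{15385} + 0\right) - 2550 = \frac{7283}{15385} - 2550 = - \frac{39224467}{15385} \approx -2549.5$)
$\frac{1}{b} = \frac{1}{- \frac{39224467}{15385}} = - \frac{15385}{39224467}$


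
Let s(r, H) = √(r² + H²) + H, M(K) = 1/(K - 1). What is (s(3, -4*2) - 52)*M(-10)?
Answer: 60/11 - √73/11 ≈ 4.6778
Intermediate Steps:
M(K) = 1/(-1 + K)
s(r, H) = H + √(H² + r²) (s(r, H) = √(H² + r²) + H = H + √(H² + r²))
(s(3, -4*2) - 52)*M(-10) = ((-4*2 + √((-4*2)² + 3²)) - 52)/(-1 - 10) = ((-8 + √((-8)² + 9)) - 52)/(-11) = ((-8 + √(64 + 9)) - 52)*(-1/11) = ((-8 + √73) - 52)*(-1/11) = (-60 + √73)*(-1/11) = 60/11 - √73/11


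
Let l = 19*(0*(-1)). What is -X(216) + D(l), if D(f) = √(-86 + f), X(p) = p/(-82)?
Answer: 108/41 + I*√86 ≈ 2.6341 + 9.2736*I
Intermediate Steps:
X(p) = -p/82 (X(p) = p*(-1/82) = -p/82)
l = 0 (l = 19*0 = 0)
-X(216) + D(l) = -(-1)*216/82 + √(-86 + 0) = -1*(-108/41) + √(-86) = 108/41 + I*√86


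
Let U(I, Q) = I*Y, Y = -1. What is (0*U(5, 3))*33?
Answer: 0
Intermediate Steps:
U(I, Q) = -I (U(I, Q) = I*(-1) = -I)
(0*U(5, 3))*33 = (0*(-1*5))*33 = (0*(-5))*33 = 0*33 = 0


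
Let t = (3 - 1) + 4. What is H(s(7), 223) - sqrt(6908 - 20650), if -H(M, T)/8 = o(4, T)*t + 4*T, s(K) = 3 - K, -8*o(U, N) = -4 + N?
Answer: -5822 - I*sqrt(13742) ≈ -5822.0 - 117.23*I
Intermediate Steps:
o(U, N) = 1/2 - N/8 (o(U, N) = -(-4 + N)/8 = 1/2 - N/8)
t = 6 (t = 2 + 4 = 6)
H(M, T) = -24 - 26*T (H(M, T) = -8*((1/2 - T/8)*6 + 4*T) = -8*((3 - 3*T/4) + 4*T) = -8*(3 + 13*T/4) = -24 - 26*T)
H(s(7), 223) - sqrt(6908 - 20650) = (-24 - 26*223) - sqrt(6908 - 20650) = (-24 - 5798) - sqrt(-13742) = -5822 - I*sqrt(13742)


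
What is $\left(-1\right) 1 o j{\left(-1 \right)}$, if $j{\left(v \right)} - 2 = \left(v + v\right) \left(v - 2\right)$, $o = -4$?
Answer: $32$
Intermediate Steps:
$j{\left(v \right)} = 2 + 2 v \left(-2 + v\right)$ ($j{\left(v \right)} = 2 + \left(v + v\right) \left(v - 2\right) = 2 + 2 v \left(-2 + v\right)$)
$\left(-1\right) 1 o j{\left(-1 \right)} = \left(-1\right) 1 \left(-4\right) \left(2 - -4 + 2 \left(-1\right)^{2}\right) = \left(-1\right) \left(-4\right) \left(2 + 4 + 2 \cdot 1\right) = 4 \left(2 + 4 + 2\right) = 4 \cdot 8 = 32$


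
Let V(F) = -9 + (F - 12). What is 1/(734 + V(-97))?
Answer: 1/616 ≈ 0.0016234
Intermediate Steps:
V(F) = -21 + F (V(F) = -9 + (-12 + F) = -21 + F)
1/(734 + V(-97)) = 1/(734 + (-21 - 97)) = 1/(734 - 118) = 1/616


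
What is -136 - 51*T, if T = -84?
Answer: 4148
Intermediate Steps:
-136 - 51*T = -136 - 51*(-84) = -136 + 4284 = 4148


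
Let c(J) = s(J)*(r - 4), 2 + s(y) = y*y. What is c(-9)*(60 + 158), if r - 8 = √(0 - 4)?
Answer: 68888 + 34444*I ≈ 68888.0 + 34444.0*I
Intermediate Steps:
s(y) = -2 + y² (s(y) = -2 + y*y = -2 + y²)
r = 8 + 2*I (r = 8 + √(0 - 4) = 8 + √(-4) = 8 + 2*I ≈ 8.0 + 2.0*I)
c(J) = (-2 + J²)*(4 + 2*I) (c(J) = (-2 + J²)*((8 + 2*I) - 4) = (-2 + J²)*(4 + 2*I))
c(-9)*(60 + 158) = (2*(-2 + (-9)²)*(2 + I))*(60 + 158) = (2*(-2 + 81)*(2 + I))*218 = (2*79*(2 + I))*218 = (316 + 158*I)*218 = 68888 + 34444*I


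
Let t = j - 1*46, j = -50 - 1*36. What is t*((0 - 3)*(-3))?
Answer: -1188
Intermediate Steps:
j = -86 (j = -50 - 36 = -86)
t = -132 (t = -86 - 1*46 = -86 - 46 = -132)
t*((0 - 3)*(-3)) = -132*(0 - 3)*(-3) = -(-396)*(-3) = -132*9 = -1188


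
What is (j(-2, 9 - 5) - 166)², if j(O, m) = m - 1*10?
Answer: 29584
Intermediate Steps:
j(O, m) = -10 + m (j(O, m) = m - 10 = -10 + m)
(j(-2, 9 - 5) - 166)² = ((-10 + (9 - 5)) - 166)² = ((-10 + 4) - 166)² = (-6 - 166)² = (-172)² = 29584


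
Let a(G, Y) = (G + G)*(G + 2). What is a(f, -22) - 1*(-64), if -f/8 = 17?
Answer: 36512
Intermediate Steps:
f = -136 (f = -8*17 = -136)
a(G, Y) = 2*G*(2 + G) (a(G, Y) = (2*G)*(2 + G) = 2*G*(2 + G))
a(f, -22) - 1*(-64) = 2*(-136)*(2 - 136) - 1*(-64) = 2*(-136)*(-134) + 64 = 36448 + 64 = 36512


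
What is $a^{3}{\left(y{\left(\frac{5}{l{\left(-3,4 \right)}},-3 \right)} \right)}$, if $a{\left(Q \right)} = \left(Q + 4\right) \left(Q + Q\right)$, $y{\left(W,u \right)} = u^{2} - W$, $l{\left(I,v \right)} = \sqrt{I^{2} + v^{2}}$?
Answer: $7077888$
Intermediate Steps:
$a{\left(Q \right)} = 2 Q \left(4 + Q\right)$ ($a{\left(Q \right)} = \left(4 + Q\right) 2 Q = 2 Q \left(4 + Q\right)$)
$a^{3}{\left(y{\left(\frac{5}{l{\left(-3,4 \right)}},-3 \right)} \right)} = \left(2 \left(\left(-3\right)^{2} - \frac{5}{\sqrt{\left(-3\right)^{2} + 4^{2}}}\right) \left(4 + \left(\left(-3\right)^{2} - \frac{5}{\sqrt{\left(-3\right)^{2} + 4^{2}}}\right)\right)\right)^{3} = \left(2 \left(9 - \frac{5}{\sqrt{9 + 16}}\right) \left(4 + \left(9 - \frac{5}{\sqrt{9 + 16}}\right)\right)\right)^{3} = \left(2 \left(9 - \frac{5}{\sqrt{25}}\right) \left(4 + \left(9 - \frac{5}{\sqrt{25}}\right)\right)\right)^{3} = \left(2 \left(9 - \frac{5}{5}\right) \left(4 + \left(9 - \frac{5}{5}\right)\right)\right)^{3} = \left(2 \left(9 - 5 \cdot \frac{1}{5}\right) \left(4 + \left(9 - 5 \cdot \frac{1}{5}\right)\right)\right)^{3} = \left(2 \left(9 - 1\right) \left(4 + \left(9 - 1\right)\right)\right)^{3} = \left(2 \cdot 8 \left(4 + 8\right)\right)^{3} = \left(2 \cdot 8 \cdot 12\right)^{3} = 192^{3} = 7077888$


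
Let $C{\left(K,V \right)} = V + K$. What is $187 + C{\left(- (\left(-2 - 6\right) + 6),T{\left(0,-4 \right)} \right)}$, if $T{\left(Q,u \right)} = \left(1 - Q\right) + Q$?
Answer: $190$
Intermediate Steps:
$T{\left(Q,u \right)} = 1$
$C{\left(K,V \right)} = K + V$
$187 + C{\left(- (\left(-2 - 6\right) + 6),T{\left(0,-4 \right)} \right)} = 187 + \left(- (\left(-2 - 6\right) + 6) + 1\right) = 187 + \left(- (-8 + 6) + 1\right) = 187 + \left(\left(-1\right) \left(-2\right) + 1\right) = 187 + \left(2 + 1\right) = 187 + 3 = 190$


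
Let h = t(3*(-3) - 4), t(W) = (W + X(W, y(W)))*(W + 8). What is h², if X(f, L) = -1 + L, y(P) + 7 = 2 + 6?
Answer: 4225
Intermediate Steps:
y(P) = 1 (y(P) = -7 + (2 + 6) = -7 + 8 = 1)
t(W) = W*(8 + W) (t(W) = (W + (-1 + 1))*(W + 8) = (W + 0)*(8 + W) = W*(8 + W))
h = 65 (h = (3*(-3) - 4)*(8 + (3*(-3) - 4)) = (-9 - 4)*(8 + (-9 - 4)) = -13*(8 - 13) = -13*(-5) = 65)
h² = 65² = 4225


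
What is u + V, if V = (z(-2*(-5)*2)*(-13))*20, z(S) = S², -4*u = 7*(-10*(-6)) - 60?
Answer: -104090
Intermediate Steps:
u = -90 (u = -(7*(-10*(-6)) - 60)/4 = -(7*60 - 60)/4 = -(420 - 60)/4 = -¼*360 = -90)
V = -104000 (V = ((-2*(-5)*2)²*(-13))*20 = ((10*2)²*(-13))*20 = (20²*(-13))*20 = (400*(-13))*20 = -5200*20 = -104000)
u + V = -90 - 104000 = -104090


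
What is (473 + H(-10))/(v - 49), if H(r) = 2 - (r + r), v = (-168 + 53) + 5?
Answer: -165/53 ≈ -3.1132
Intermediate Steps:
v = -110 (v = -115 + 5 = -110)
H(r) = 2 - 2*r
(473 + H(-10))/(v - 49) = (473 + (2 - 2*(-10)))/(-110 - 49) = (473 + (2 + 20))/(-159) = (473 + 22)*(-1/159) = 495*(-1/159) = -165/53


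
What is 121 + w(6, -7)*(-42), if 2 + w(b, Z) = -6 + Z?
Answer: 751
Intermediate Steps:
w(b, Z) = -8 + Z (w(b, Z) = -2 + (-6 + Z) = -8 + Z)
121 + w(6, -7)*(-42) = 121 + (-8 - 7)*(-42) = 121 - 15*(-42) = 121 + 630 = 751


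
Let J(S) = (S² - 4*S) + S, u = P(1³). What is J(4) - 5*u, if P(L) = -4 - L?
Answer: 29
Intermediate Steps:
u = -5 (u = -4 - 1*1³ = -4 - 1*1 = -4 - 1 = -5)
J(S) = S² - 3*S
J(4) - 5*u = 4*(-3 + 4) - 5*(-5) = 4*1 + 25 = 4 + 25 = 29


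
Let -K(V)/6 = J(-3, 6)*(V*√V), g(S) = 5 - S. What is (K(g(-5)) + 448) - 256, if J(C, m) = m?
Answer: 192 - 360*√10 ≈ -946.42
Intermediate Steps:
K(V) = -36*V^(3/2) (K(V) = -36*V*√V = -36*V^(3/2))
(K(g(-5)) + 448) - 256 = (-36*(5 - 1*(-5))^(3/2) + 448) - 256 = (-36*(5 + 5)^(3/2) + 448) - 256 = (-360*√10 + 448) - 256 = (448 - 360*√10) - 256 = 192 - 360*√10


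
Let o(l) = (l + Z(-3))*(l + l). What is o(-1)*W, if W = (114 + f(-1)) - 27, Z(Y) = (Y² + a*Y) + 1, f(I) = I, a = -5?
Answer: -4128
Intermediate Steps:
Z(Y) = 1 + Y² - 5*Y (Z(Y) = (Y² - 5*Y) + 1 = 1 + Y² - 5*Y)
o(l) = 2*l*(25 + l) (o(l) = (l + (1 + (-3)² - 5*(-3)))*(l + l) = (l + (1 + 9 + 15))*(2*l) = (l + 25)*(2*l) = (25 + l)*(2*l) = 2*l*(25 + l))
W = 86 (W = (114 - 1) - 27 = 113 - 27 = 86)
o(-1)*W = (2*(-1)*(25 - 1))*86 = (2*(-1)*24)*86 = -48*86 = -4128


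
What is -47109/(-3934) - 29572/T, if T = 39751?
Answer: 1756293611/156380434 ≈ 11.231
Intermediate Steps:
-47109/(-3934) - 29572/T = -47109/(-3934) - 29572/39751 = -47109*(-1/3934) - 29572*1/39751 = 47109/3934 - 29572/39751 = 1756293611/156380434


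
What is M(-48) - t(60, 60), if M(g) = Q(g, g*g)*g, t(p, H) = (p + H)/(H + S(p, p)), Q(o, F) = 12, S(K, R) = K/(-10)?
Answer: -5204/9 ≈ -578.22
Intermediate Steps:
S(K, R) = -K/10 (S(K, R) = K*(-1/10) = -K/10)
t(p, H) = (H + p)/(H - p/10) (t(p, H) = (p + H)/(H - p/10) = (H + p)/(H - p/10))
M(g) = 12*g
M(-48) - t(60, 60) = 12*(-48) - 10*(60 + 60)/(-1*60 + 10*60) = -576 - 10*120/(-60 + 600) = -576 - 10*120/540 = -576 - 1*20/9 = -576 - 20/9 = -5204/9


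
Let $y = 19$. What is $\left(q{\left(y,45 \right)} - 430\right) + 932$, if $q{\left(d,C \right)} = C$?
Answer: $547$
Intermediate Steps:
$\left(q{\left(y,45 \right)} - 430\right) + 932 = \left(45 - 430\right) + 932 = -385 + 932 = 547$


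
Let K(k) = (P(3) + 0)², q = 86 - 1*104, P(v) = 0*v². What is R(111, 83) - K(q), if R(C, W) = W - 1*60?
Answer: 23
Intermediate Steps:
R(C, W) = -60 + W (R(C, W) = W - 60 = -60 + W)
P(v) = 0
q = -18 (q = 86 - 104 = -18)
K(k) = 0 (K(k) = (0 + 0)² = 0² = 0)
R(111, 83) - K(q) = (-60 + 83) - 1*0 = 23 + 0 = 23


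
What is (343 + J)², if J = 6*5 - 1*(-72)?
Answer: 198025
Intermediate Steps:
J = 102 (J = 30 + 72 = 102)
(343 + J)² = (343 + 102)² = 445² = 198025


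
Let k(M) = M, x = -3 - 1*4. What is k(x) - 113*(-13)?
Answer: 1462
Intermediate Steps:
x = -7 (x = -3 - 4 = -7)
k(x) - 113*(-13) = -7 - 113*(-13) = -7 + 1469 = 1462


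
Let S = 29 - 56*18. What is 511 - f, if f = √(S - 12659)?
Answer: 511 - I*√13638 ≈ 511.0 - 116.78*I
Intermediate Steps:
S = -979 (S = 29 - 1008 = -979)
f = I*√13638 (f = √(-979 - 12659) = √(-13638) = I*√13638 ≈ 116.78*I)
511 - f = 511 - I*√13638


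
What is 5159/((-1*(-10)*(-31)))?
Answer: -5159/310 ≈ -16.642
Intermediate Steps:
5159/((-1*(-10)*(-31))) = 5159/((10*(-31))) = 5159/(-310) = 5159*(-1/310) = -5159/310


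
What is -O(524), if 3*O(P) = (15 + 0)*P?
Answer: -2620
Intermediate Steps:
O(P) = 5*P (O(P) = ((15 + 0)*P)/3 = (15*P)/3 = 5*P)
-O(524) = -5*524 = -1*2620 = -2620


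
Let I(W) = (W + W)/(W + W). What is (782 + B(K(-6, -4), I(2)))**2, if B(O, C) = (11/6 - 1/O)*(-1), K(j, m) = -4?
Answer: 87590881/144 ≈ 6.0827e+5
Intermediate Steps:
I(W) = 1 (I(W) = (2*W)/((2*W)) = (2*W)*(1/(2*W)) = 1)
B(O, C) = -11/6 + 1/O (B(O, C) = (11*(1/6) - 1/O)*(-1) = (11/6 - 1/O)*(-1) = -11/6 + 1/O)
(782 + B(K(-6, -4), I(2)))**2 = (782 + (-11/6 + 1/(-4)))**2 = (782 + (-11/6 - 1/4))**2 = (782 - 25/12)**2 = (9359/12)**2 = 87590881/144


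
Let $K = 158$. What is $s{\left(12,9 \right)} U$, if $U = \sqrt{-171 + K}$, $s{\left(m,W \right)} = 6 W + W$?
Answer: $63 i \sqrt{13} \approx 227.15 i$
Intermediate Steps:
$s{\left(m,W \right)} = 7 W$
$U = i \sqrt{13}$ ($U = \sqrt{-171 + 158} = \sqrt{-13} = i \sqrt{13} \approx 3.6056 i$)
$s{\left(12,9 \right)} U = 7 \cdot 9 i \sqrt{13} = 63 i \sqrt{13}$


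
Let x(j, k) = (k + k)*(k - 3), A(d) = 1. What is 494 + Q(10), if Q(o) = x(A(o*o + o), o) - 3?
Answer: 631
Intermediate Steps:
x(j, k) = 2*k*(-3 + k) (x(j, k) = (2*k)*(-3 + k) = 2*k*(-3 + k))
Q(o) = -3 + 2*o*(-3 + o) (Q(o) = 2*o*(-3 + o) - 3 = -3 + 2*o*(-3 + o))
494 + Q(10) = 494 + (-3 + 2*10*(-3 + 10)) = 494 + (-3 + 2*10*7) = 494 + (-3 + 140) = 494 + 137 = 631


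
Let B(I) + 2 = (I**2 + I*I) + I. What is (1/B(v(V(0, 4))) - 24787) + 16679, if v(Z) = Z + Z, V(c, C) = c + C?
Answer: -1086471/134 ≈ -8108.0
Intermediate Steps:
V(c, C) = C + c
v(Z) = 2*Z
B(I) = -2 + I + 2*I**2 (B(I) = -2 + ((I**2 + I*I) + I) = -2 + ((I**2 + I**2) + I) = -2 + (2*I**2 + I) = -2 + (I + 2*I**2) = -2 + I + 2*I**2)
(1/B(v(V(0, 4))) - 24787) + 16679 = (1/(-2 + 2*(4 + 0) + 2*(2*(4 + 0))**2) - 24787) + 16679 = (1/(-2 + 2*4 + 2*(2*4)**2) - 24787) + 16679 = (1/(-2 + 8 + 2*8**2) - 24787) + 16679 = (1/(-2 + 8 + 2*64) - 24787) + 16679 = (1/(-2 + 8 + 128) - 24787) + 16679 = (1/134 - 24787) + 16679 = -3321457/134 + 16679 = -1086471/134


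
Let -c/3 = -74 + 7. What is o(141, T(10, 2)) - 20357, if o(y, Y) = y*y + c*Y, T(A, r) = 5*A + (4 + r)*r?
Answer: 11986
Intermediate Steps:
c = 201 (c = -3*(-74 + 7) = -3*(-67) = 201)
T(A, r) = 5*A + r*(4 + r)
o(y, Y) = y**2 + 201*Y (o(y, Y) = y*y + 201*Y = y**2 + 201*Y)
o(141, T(10, 2)) - 20357 = (141**2 + 201*(2**2 + 4*2 + 5*10)) - 20357 = (19881 + 201*(4 + 8 + 50)) - 20357 = (19881 + 201*62) - 20357 = (19881 + 12462) - 20357 = 32343 - 20357 = 11986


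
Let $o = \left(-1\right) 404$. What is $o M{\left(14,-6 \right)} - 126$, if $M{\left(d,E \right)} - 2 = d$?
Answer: $-6590$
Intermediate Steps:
$M{\left(d,E \right)} = 2 + d$
$o = -404$
$o M{\left(14,-6 \right)} - 126 = - 404 \left(2 + 14\right) - 126 = \left(-404\right) 16 - 126 = -6464 - 126 = -6590$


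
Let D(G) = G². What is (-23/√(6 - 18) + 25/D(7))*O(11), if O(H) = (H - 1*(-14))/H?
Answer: 625/539 + 575*I*√3/66 ≈ 1.1596 + 15.09*I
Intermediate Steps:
O(H) = (14 + H)/H (O(H) = (H + 14)/H = (14 + H)/H)
(-23/√(6 - 18) + 25/D(7))*O(11) = (-23/√(6 - 18) + 25/(7²))*((14 + 11)/11) = (-23*(-I*√3/6) + 25/49)*((1/11)*25) = (-23*(-I*√3/6) + 25*(1/49))*(25/11) = (-(-23)*I*√3/6 + 25/49)*(25/11) = (23*I*√3/6 + 25/49)*(25/11) = (25/49 + 23*I*√3/6)*(25/11) = 625/539 + 575*I*√3/66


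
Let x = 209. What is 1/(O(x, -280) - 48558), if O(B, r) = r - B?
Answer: -1/49047 ≈ -2.0389e-5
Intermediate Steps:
1/(O(x, -280) - 48558) = 1/((-280 - 1*209) - 48558) = 1/((-280 - 209) - 48558) = 1/(-489 - 48558) = 1/(-49047) = -1/49047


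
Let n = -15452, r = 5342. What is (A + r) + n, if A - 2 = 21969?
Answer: 11861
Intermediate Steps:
A = 21971 (A = 2 + 21969 = 21971)
(A + r) + n = (21971 + 5342) - 15452 = 27313 - 15452 = 11861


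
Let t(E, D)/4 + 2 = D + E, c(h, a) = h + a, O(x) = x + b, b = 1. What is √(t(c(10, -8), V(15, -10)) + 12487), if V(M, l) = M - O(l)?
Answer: √12583 ≈ 112.17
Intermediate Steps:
O(x) = 1 + x (O(x) = x + 1 = 1 + x)
c(h, a) = a + h
V(M, l) = -1 + M - l (V(M, l) = M - (1 + l) = M + (-1 - l) = -1 + M - l)
t(E, D) = -8 + 4*D + 4*E (t(E, D) = -8 + 4*(D + E) = -8 + (4*D + 4*E) = -8 + 4*D + 4*E)
√(t(c(10, -8), V(15, -10)) + 12487) = √((-8 + 4*(-1 + 15 - 1*(-10)) + 4*(-8 + 10)) + 12487) = √((-8 + 4*(-1 + 15 + 10) + 4*2) + 12487) = √((-8 + 4*24 + 8) + 12487) = √((-8 + 96 + 8) + 12487) = √(96 + 12487) = √12583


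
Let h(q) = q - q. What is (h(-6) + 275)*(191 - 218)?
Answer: -7425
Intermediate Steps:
h(q) = 0
(h(-6) + 275)*(191 - 218) = (0 + 275)*(191 - 218) = 275*(-27) = -7425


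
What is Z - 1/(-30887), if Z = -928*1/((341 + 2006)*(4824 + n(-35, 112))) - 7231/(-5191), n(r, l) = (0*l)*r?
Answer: 4717525191908/3386743890291 ≈ 1.3929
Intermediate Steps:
n(r, l) = 0 (n(r, l) = 0*r = 0)
Z = 10233005515/7346516031 (Z = -928*1/((341 + 2006)*(4824 + 0)) - 7231/(-5191) = -928/(2347*4824) - 7231*(-1/5191) = -928/11321928 + 7231/5191 = -928*1/11321928 + 7231/5191 = -116/1415241 + 7231/5191 = 10233005515/7346516031 ≈ 1.3929)
Z - 1/(-30887) = 10233005515/7346516031 - 1/(-30887) = 10233005515/7346516031 - 1*(-1/30887) = 10233005515/7346516031 + 1/30887 = 4717525191908/3386743890291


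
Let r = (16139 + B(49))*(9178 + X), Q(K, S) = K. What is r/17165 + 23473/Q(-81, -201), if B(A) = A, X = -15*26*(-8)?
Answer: 15722567899/1390365 ≈ 11308.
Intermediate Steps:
X = 3120 (X = -390*(-8) = 3120)
r = 199080024 (r = (16139 + 49)*(9178 + 3120) = 16188*12298 = 199080024)
r/17165 + 23473/Q(-81, -201) = 199080024/17165 + 23473/(-81) = 199080024*(1/17165) + 23473*(-1/81) = 199080024/17165 - 23473/81 = 15722567899/1390365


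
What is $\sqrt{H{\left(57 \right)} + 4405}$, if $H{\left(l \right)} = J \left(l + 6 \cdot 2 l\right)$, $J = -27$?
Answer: $i \sqrt{15602} \approx 124.91 i$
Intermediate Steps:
$H{\left(l \right)} = - 351 l$ ($H{\left(l \right)} = - 27 \left(l + 6 \cdot 2 l\right) = - 27 \left(l + 12 l\right) = - 27 \cdot 13 l = - 351 l$)
$\sqrt{H{\left(57 \right)} + 4405} = \sqrt{\left(-351\right) 57 + 4405} = \sqrt{-20007 + 4405} = \sqrt{-15602} = i \sqrt{15602}$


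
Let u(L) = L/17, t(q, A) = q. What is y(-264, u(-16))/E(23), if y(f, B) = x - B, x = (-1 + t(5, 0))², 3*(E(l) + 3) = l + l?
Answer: 864/629 ≈ 1.3736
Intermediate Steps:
E(l) = -3 + 2*l/3 (E(l) = -3 + (l + l)/3 = -3 + (2*l)/3 = -3 + 2*l/3)
x = 16 (x = (-1 + 5)² = 4² = 16)
u(L) = L/17 (u(L) = L*(1/17) = L/17)
y(f, B) = 16 - B
y(-264, u(-16))/E(23) = (16 - (-16)/17)/(-3 + (⅔)*23) = (16 - 1*(-16/17))/(-3 + 46/3) = (16 + 16/17)/(37/3) = (288/17)*(3/37) = 864/629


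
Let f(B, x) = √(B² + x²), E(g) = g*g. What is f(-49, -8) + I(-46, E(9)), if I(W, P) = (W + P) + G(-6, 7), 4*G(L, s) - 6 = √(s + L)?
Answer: 147/4 + √2465 ≈ 86.399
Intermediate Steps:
G(L, s) = 3/2 + √(L + s)/4 (G(L, s) = 3/2 + √(s + L)/4 = 3/2 + √(L + s)/4)
E(g) = g²
I(W, P) = 7/4 + P + W (I(W, P) = (W + P) + (3/2 + √(-6 + 7)/4) = (P + W) + (3/2 + √1/4) = (P + W) + (3/2 + (¼)*1) = (P + W) + (3/2 + ¼) = (P + W) + 7/4 = 7/4 + P + W)
f(-49, -8) + I(-46, E(9)) = √((-49)² + (-8)²) + (7/4 + 9² - 46) = √(2401 + 64) + (7/4 + 81 - 46) = √2465 + 147/4 = 147/4 + √2465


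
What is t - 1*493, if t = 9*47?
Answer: -70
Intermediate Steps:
t = 423
t - 1*493 = 423 - 1*493 = 423 - 493 = -70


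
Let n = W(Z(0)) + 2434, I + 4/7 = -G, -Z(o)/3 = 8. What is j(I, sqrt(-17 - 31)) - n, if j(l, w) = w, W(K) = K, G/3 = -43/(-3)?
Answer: -2410 + 4*I*sqrt(3) ≈ -2410.0 + 6.9282*I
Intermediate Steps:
Z(o) = -24 (Z(o) = -3*8 = -24)
G = 43 (G = 3*(-43/(-3)) = 3*(-43*(-1/3)) = 3*(43/3) = 43)
I = -305/7 (I = -4/7 - 1*43 = -4/7 - 43 = -305/7 ≈ -43.571)
n = 2410 (n = -24 + 2434 = 2410)
j(I, sqrt(-17 - 31)) - n = sqrt(-17 - 31) - 1*2410 = sqrt(-48) - 2410 = 4*I*sqrt(3) - 2410 = -2410 + 4*I*sqrt(3)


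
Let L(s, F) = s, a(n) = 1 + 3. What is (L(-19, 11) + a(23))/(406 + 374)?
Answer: -1/52 ≈ -0.019231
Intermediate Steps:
a(n) = 4
(L(-19, 11) + a(23))/(406 + 374) = (-19 + 4)/(406 + 374) = -15/780 = -15*1/780 = -1/52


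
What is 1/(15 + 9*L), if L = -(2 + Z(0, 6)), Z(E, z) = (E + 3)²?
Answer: -1/84 ≈ -0.011905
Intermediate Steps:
Z(E, z) = (3 + E)²
L = -11 (L = -(2 + (3 + 0)²) = -(2 + 3²) = -(2 + 9) = -1*11 = -11)
1/(15 + 9*L) = 1/(15 + 9*(-11)) = 1/(15 - 99) = 1/(-84) = -1/84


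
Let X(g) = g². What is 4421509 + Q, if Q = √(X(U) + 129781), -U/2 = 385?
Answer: 4421509 + √722681 ≈ 4.4224e+6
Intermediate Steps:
U = -770 (U = -2*385 = -770)
Q = √722681 (Q = √((-770)² + 129781) = √(592900 + 129781) = √722681 ≈ 850.11)
4421509 + Q = 4421509 + √722681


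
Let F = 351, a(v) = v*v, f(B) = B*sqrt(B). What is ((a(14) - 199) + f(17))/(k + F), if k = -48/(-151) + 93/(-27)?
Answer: -4077/472760 + 23103*sqrt(17)/472760 ≈ 0.19287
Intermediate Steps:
f(B) = B**(3/2)
a(v) = v**2
k = -4249/1359 (k = -48*(-1/151) + 93*(-1/27) = 48/151 - 31/9 = -4249/1359 ≈ -3.1266)
((a(14) - 199) + f(17))/(k + F) = ((14**2 - 199) + 17**(3/2))/(-4249/1359 + 351) = ((196 - 199) + 17*sqrt(17))/(472760/1359) = (-3 + 17*sqrt(17))*(1359/472760) = -4077/472760 + 23103*sqrt(17)/472760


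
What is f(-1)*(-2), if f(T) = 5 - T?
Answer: -12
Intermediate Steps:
f(-1)*(-2) = (5 - 1*(-1))*(-2) = (5 + 1)*(-2) = 6*(-2) = -12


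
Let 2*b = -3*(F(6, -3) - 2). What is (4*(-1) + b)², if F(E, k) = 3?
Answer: 121/4 ≈ 30.250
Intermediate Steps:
b = -3/2 (b = (-3*(3 - 2))/2 = (-3*1)/2 = (½)*(-3) = -3/2 ≈ -1.5000)
(4*(-1) + b)² = (4*(-1) - 3/2)² = (-4 - 3/2)² = (-11/2)² = 121/4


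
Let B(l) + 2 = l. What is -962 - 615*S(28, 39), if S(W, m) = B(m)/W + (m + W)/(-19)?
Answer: 209611/532 ≈ 394.01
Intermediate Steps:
B(l) = -2 + l
S(W, m) = -W/19 - m/19 + (-2 + m)/W (S(W, m) = (-2 + m)/W + (m + W)/(-19) = (-2 + m)/W + (W + m)*(-1/19) = (-2 + m)/W + (-W/19 - m/19) = -W/19 - m/19 + (-2 + m)/W)
-962 - 615*S(28, 39) = -962 - 615*(-2 + 39 - 1/19*28*(28 + 39))/28 = -962 - 615*(-2 + 39 - 1/19*28*67)/28 = -962 - 615*(-2 + 39 - 1876/19)/28 = -962 - 615*(-1173)/(28*19) = -962 - 615*(-1173/532) = -962 + 721395/532 = 209611/532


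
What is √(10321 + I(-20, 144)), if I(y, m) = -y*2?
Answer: √10361 ≈ 101.79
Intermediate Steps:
I(y, m) = -2*y
√(10321 + I(-20, 144)) = √(10321 - 2*(-20)) = √(10321 + 40) = √10361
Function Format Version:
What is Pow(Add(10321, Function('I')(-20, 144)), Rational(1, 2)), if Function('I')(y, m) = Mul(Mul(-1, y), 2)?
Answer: Pow(10361, Rational(1, 2)) ≈ 101.79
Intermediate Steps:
Function('I')(y, m) = Mul(-2, y)
Pow(Add(10321, Function('I')(-20, 144)), Rational(1, 2)) = Pow(Add(10321, Mul(-2, -20)), Rational(1, 2)) = Pow(Add(10321, 40), Rational(1, 2)) = Pow(10361, Rational(1, 2))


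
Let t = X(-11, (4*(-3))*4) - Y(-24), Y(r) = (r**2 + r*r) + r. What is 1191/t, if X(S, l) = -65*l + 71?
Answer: 1191/2063 ≈ 0.57731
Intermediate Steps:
Y(r) = r + 2*r**2 (Y(r) = (r**2 + r**2) + r = 2*r**2 + r = r + 2*r**2)
X(S, l) = 71 - 65*l
t = 2063 (t = (71 - 65*4*(-3)*4) - (-24)*(1 + 2*(-24)) = (71 - (-780)*4) - (-24)*(1 - 48) = (71 - 65*(-48)) - (-24)*(-47) = (71 + 3120) - 1*1128 = 3191 - 1128 = 2063)
1191/t = 1191/2063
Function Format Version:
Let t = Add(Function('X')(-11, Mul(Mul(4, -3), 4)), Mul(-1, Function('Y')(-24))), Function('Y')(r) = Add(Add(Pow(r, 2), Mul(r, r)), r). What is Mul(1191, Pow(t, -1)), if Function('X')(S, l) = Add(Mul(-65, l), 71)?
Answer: Rational(1191, 2063) ≈ 0.57731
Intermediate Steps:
Function('Y')(r) = Add(r, Mul(2, Pow(r, 2))) (Function('Y')(r) = Add(Add(Pow(r, 2), Pow(r, 2)), r) = Add(Mul(2, Pow(r, 2)), r) = Add(r, Mul(2, Pow(r, 2))))
Function('X')(S, l) = Add(71, Mul(-65, l))
t = 2063 (t = Add(Add(71, Mul(-65, Mul(Mul(4, -3), 4))), Mul(-1, Mul(-24, Add(1, Mul(2, -24))))) = Add(Add(71, Mul(-65, Mul(-12, 4))), Mul(-1, Mul(-24, Add(1, -48)))) = Add(Add(71, Mul(-65, -48)), Mul(-1, Mul(-24, -47))) = Add(Add(71, 3120), Mul(-1, 1128)) = Add(3191, -1128) = 2063)
Mul(1191, Pow(t, -1)) = Mul(1191, Pow(2063, -1)) = Mul(1191, Rational(1, 2063)) = Rational(1191, 2063)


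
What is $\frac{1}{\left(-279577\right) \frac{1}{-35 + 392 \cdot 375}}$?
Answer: $- \frac{146965}{279577} \approx -0.52567$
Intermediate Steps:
$\frac{1}{\left(-279577\right) \frac{1}{-35 + 392 \cdot 375}} = \frac{1}{\left(-279577\right) \frac{1}{-35 + 147000}} = \frac{1}{\left(-279577\right) \frac{1}{146965}} = \frac{1}{- \frac{279577}{146965}} = - \frac{146965}{279577}$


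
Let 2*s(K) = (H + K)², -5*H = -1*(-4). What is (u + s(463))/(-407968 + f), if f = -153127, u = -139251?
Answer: 1621829/28054750 ≈ 0.057809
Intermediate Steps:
H = -⅘ (H = -(-1)*(-4)/5 = -⅕*4 = -⅘ ≈ -0.80000)
s(K) = (-⅘ + K)²/2
(u + s(463))/(-407968 + f) = (-139251 + (-4 + 5*463)²/50)/(-407968 - 153127) = (-139251 + (-4 + 2315)²/50)/(-561095) = (-139251 + (1/50)*2311²)*(-1/561095) = (-139251 + (1/50)*5340721)*(-1/561095) = (-139251 + 5340721/50)*(-1/561095) = -1621829/50*(-1/561095) = 1621829/28054750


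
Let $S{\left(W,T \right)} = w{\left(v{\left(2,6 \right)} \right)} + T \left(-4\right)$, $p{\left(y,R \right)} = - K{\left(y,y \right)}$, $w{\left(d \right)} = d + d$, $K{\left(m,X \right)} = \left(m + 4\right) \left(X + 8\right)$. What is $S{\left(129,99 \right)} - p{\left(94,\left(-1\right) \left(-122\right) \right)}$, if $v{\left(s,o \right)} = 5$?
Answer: $9610$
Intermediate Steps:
$K{\left(m,X \right)} = \left(4 + m\right) \left(8 + X\right)$
$w{\left(d \right)} = 2 d$
$p{\left(y,R \right)} = -32 - y^{2} - 12 y$ ($p{\left(y,R \right)} = - (32 + 4 y + 8 y + y y) = - (32 + 4 y + 8 y + y^{2}) = - (32 + y^{2} + 12 y) = -32 - y^{2} - 12 y$)
$S{\left(W,T \right)} = 10 - 4 T$ ($S{\left(W,T \right)} = 2 \cdot 5 + T \left(-4\right) = 10 - 4 T$)
$S{\left(129,99 \right)} - p{\left(94,\left(-1\right) \left(-122\right) \right)} = \left(10 - 396\right) - \left(-32 - 94^{2} - 1128\right) = \left(10 - 396\right) - \left(-32 - 8836 - 1128\right) = -386 - \left(-32 - 8836 - 1128\right) = -386 - -9996 = -386 + 9996 = 9610$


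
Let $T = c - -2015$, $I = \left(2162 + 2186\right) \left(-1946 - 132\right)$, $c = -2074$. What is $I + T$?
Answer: $-9035203$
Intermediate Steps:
$I = -9035144$ ($I = 4348 \left(-2078\right) = -9035144$)
$T = -59$ ($T = -2074 - -2015 = -2074 + 2015 = -59$)
$I + T = -9035144 - 59 = -9035203$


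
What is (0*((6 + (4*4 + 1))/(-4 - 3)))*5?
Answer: 0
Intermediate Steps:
(0*((6 + (4*4 + 1))/(-4 - 3)))*5 = (0*((6 + (16 + 1))/(-7)))*5 = (0*((6 + 17)*(-⅐)))*5 = (0*(23*(-⅐)))*5 = (0*(-23/7))*5 = 0*5 = 0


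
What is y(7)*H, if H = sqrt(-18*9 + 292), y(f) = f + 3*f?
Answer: 28*sqrt(130) ≈ 319.25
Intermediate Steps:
y(f) = 4*f
H = sqrt(130) (H = sqrt(-162 + 292) = sqrt(130) ≈ 11.402)
y(7)*H = (4*7)*sqrt(130) = 28*sqrt(130)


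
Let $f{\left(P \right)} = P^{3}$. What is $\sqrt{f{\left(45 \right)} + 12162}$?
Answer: $\sqrt{103287} \approx 321.38$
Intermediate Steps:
$\sqrt{f{\left(45 \right)} + 12162} = \sqrt{45^{3} + 12162} = \sqrt{91125 + 12162} = \sqrt{103287}$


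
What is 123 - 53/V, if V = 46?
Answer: 5605/46 ≈ 121.85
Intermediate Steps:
123 - 53/V = 123 - 53/46 = 5605/46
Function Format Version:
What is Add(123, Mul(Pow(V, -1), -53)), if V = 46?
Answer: Rational(5605, 46) ≈ 121.85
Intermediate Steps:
Add(123, Mul(Pow(V, -1), -53)) = Add(123, Mul(Pow(46, -1), -53)) = Add(123, Mul(Rational(1, 46), -53)) = Add(123, Rational(-53, 46)) = Rational(5605, 46)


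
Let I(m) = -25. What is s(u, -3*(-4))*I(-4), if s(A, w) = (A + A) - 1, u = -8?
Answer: 425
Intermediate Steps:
s(A, w) = -1 + 2*A (s(A, w) = 2*A - 1 = -1 + 2*A)
s(u, -3*(-4))*I(-4) = (-1 + 2*(-8))*(-25) = (-1 - 16)*(-25) = -17*(-25) = 425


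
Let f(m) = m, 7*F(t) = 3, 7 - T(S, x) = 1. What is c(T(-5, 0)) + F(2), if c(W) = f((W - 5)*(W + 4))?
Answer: 73/7 ≈ 10.429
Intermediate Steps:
T(S, x) = 6 (T(S, x) = 7 - 1*1 = 7 - 1 = 6)
F(t) = 3/7 (F(t) = (1/7)*3 = 3/7)
c(W) = (-5 + W)*(4 + W) (c(W) = (W - 5)*(W + 4) = (-5 + W)*(4 + W))
c(T(-5, 0)) + F(2) = (-20 + 6**2 - 1*6) + 3/7 = (-20 + 36 - 6) + 3/7 = 10 + 3/7 = 73/7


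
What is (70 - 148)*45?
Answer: -3510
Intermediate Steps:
(70 - 148)*45 = -78*45 = -3510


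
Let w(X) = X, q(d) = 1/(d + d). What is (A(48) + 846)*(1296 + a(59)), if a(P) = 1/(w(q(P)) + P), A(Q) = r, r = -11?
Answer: 7535178610/6963 ≈ 1.0822e+6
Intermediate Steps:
q(d) = 1/(2*d)
A(Q) = -11
a(P) = 1/(P + 1/(2*P)) (a(P) = 1/(1/(2*P) + P) = 1/(P + 1/(2*P)))
(A(48) + 846)*(1296 + a(59)) = (-11 + 846)*(1296 + 2*59/(1 + 2*59**2)) = 835*(1296 + 2*59/(1 + 2*3481)) = 835*(1296 + 2*59/(1 + 6962)) = 835*(1296 + 2*59/6963) = 835*(1296 + 2*59*(1/6963)) = 835*(1296 + 118/6963) = 835*(9024166/6963) = 7535178610/6963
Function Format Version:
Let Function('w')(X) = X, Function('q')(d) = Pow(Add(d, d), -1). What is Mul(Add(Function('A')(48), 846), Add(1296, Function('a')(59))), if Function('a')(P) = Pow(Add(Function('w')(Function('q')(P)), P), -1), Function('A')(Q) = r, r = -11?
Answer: Rational(7535178610, 6963) ≈ 1.0822e+6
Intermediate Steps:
Function('q')(d) = Mul(Rational(1, 2), Pow(d, -1)) (Function('q')(d) = Pow(Mul(2, d), -1) = Mul(Rational(1, 2), Pow(d, -1)))
Function('A')(Q) = -11
Function('a')(P) = Pow(Add(P, Mul(Rational(1, 2), Pow(P, -1))), -1) (Function('a')(P) = Pow(Add(Mul(Rational(1, 2), Pow(P, -1)), P), -1) = Pow(Add(P, Mul(Rational(1, 2), Pow(P, -1))), -1))
Mul(Add(Function('A')(48), 846), Add(1296, Function('a')(59))) = Mul(Add(-11, 846), Add(1296, Mul(2, 59, Pow(Add(1, Mul(2, Pow(59, 2))), -1)))) = Mul(835, Add(1296, Mul(2, 59, Pow(Add(1, Mul(2, 3481)), -1)))) = Mul(835, Add(1296, Mul(2, 59, Pow(Add(1, 6962), -1)))) = Mul(835, Add(1296, Mul(2, 59, Pow(6963, -1)))) = Mul(835, Add(1296, Mul(2, 59, Rational(1, 6963)))) = Mul(835, Add(1296, Rational(118, 6963))) = Mul(835, Rational(9024166, 6963)) = Rational(7535178610, 6963)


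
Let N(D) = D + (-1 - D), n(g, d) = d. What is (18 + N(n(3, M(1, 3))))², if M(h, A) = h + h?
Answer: 289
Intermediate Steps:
M(h, A) = 2*h
N(D) = -1
(18 + N(n(3, M(1, 3))))² = (18 - 1)² = 17² = 289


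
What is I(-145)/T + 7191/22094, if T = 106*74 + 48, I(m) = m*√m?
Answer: 7191/22094 - 145*I*√145/7892 ≈ 0.32547 - 0.22124*I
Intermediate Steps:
I(m) = m^(3/2)
T = 7892 (T = 7844 + 48 = 7892)
I(-145)/T + 7191/22094 = (-145)^(3/2)/7892 + 7191/22094 = -145*I*√145*(1/7892) + 7191*(1/22094) = -145*I*√145/7892 + 7191/22094 = 7191/22094 - 145*I*√145/7892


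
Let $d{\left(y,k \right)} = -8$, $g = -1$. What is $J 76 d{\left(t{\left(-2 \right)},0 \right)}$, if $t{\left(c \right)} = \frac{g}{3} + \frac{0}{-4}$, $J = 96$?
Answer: $-58368$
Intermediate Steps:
$t{\left(c \right)} = - \frac{1}{3}$ ($t{\left(c \right)} = - \frac{1}{3} + \frac{0}{-4} = \left(-1\right) \frac{1}{3} + 0 \left(- \frac{1}{4}\right) = - \frac{1}{3} + 0 = - \frac{1}{3}$)
$J 76 d{\left(t{\left(-2 \right)},0 \right)} = 96 \cdot 76 \left(-8\right) = 7296 \left(-8\right) = -58368$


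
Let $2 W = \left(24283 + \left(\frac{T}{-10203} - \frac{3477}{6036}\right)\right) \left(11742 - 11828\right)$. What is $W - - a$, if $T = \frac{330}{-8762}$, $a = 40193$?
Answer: $- \frac{30096810773235755}{29978359372} \approx -1.004 \cdot 10^{6}$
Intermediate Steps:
$T = - \frac{165}{4381}$ ($T = 330 \left(- \frac{1}{8762}\right) = - \frac{165}{4381} \approx -0.037663$)
$W = - \frac{31301730971474551}{29978359372}$ ($W = \frac{\left(24283 - \left(- \frac{55}{14899781} + \frac{1159}{2012}\right)\right) \left(11742 - 11828\right)}{2} = \frac{\left(24283 - \frac{17268735519}{29978359372}\right) \left(-86\right)}{2} = \frac{\frac{727947231894757}{29978359372} \left(-86\right)}{2} = \frac{1}{2} \left(- \frac{31301730971474551}{14989179686}\right) = - \frac{31301730971474551}{29978359372} \approx -1.0441 \cdot 10^{6}$)
$W - - a = - \frac{31301730971474551}{29978359372} - \left(-1\right) 40193 = - \frac{31301730971474551}{29978359372} - -40193 = - \frac{31301730971474551}{29978359372} + 40193 = - \frac{30096810773235755}{29978359372}$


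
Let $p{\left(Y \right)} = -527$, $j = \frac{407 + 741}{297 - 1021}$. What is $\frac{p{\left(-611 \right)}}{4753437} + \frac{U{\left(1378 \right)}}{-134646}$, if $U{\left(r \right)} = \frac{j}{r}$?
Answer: $- \frac{151255969661}{1364404456166908} \approx -0.00011086$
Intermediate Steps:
$j = - \frac{287}{181}$ ($j = \frac{1148}{-724} = 1148 \left(- \frac{1}{724}\right) = - \frac{287}{181} \approx -1.5856$)
$U{\left(r \right)} = - \frac{287}{181 r}$
$\frac{p{\left(-611 \right)}}{4753437} + \frac{U{\left(1378 \right)}}{-134646} = - \frac{527}{4753437} + \frac{\left(- \frac{287}{181}\right) \frac{1}{1378}}{-134646} = \left(-527\right) \frac{1}{4753437} + \left(- \frac{287}{181}\right) \frac{1}{1378} \left(- \frac{1}{134646}\right) = - \frac{527}{4753437} - - \frac{287}{33583136028} = - \frac{527}{4753437} + \frac{287}{33583136028} = - \frac{151255969661}{1364404456166908}$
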